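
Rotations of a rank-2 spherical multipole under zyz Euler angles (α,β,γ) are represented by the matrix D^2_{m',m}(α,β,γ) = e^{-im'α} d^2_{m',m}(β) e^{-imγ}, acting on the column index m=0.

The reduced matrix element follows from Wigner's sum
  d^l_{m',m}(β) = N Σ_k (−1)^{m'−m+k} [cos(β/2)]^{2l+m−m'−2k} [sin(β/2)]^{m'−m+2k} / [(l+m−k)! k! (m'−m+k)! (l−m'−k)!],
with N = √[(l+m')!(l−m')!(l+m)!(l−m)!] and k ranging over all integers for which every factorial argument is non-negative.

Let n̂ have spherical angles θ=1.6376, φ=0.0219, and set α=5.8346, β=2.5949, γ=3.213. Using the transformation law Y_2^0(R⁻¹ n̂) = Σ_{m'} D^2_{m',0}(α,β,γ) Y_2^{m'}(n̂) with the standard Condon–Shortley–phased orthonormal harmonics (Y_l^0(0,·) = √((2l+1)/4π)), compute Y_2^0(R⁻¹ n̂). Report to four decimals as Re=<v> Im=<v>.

Need the full column D^2_{m',0} for m'=−2..2 at α=5.8346, β=2.5949, γ=3.213.
cos(β/2)=0.269955, sin(β/2)=0.962873
d^2_{-2,0}: single k=2 term ⇒ +0.165499;  D = +0.103242-0.129349i
d^2_{-1,0}: k∈[1..2] ⇒ +0.046400 -0.590302 = -0.543902;  D = -0.490089+0.235885i
d^2_{0,0}: k∈[0..2] ⇒ +0.005311 -0.270259 +0.859559 = +0.594611;  D = +0.594611+0.000000i
d^2_{1,0}: k∈[0..1] ⇒ -0.046400 +0.590302 = +0.543902;  D = +0.490089+0.235885i
d^2_{2,0}: single k=0 term ⇒ +0.165499;  D = +0.103242+0.129349i
Y_2^{m'}(θ=1.6376,φ=0.0219) and Σ D·Y over m':
  (+0.1032-0.1293i)·(+0.3842-0.0168i)  (-0.4901+0.2359i)·(-0.0514+0.0011i)  (+0.5946+0.0000i)·(-0.3112+0.0000i)  (+0.4901+0.2359i)·(+0.0514+0.0011i)  (+0.1032+0.1293i)·(+0.3842+0.0168i)
Y_2^0(R⁻¹ n̂) = -0.060164+0.000000i

Re=-0.0602 Im=0.0000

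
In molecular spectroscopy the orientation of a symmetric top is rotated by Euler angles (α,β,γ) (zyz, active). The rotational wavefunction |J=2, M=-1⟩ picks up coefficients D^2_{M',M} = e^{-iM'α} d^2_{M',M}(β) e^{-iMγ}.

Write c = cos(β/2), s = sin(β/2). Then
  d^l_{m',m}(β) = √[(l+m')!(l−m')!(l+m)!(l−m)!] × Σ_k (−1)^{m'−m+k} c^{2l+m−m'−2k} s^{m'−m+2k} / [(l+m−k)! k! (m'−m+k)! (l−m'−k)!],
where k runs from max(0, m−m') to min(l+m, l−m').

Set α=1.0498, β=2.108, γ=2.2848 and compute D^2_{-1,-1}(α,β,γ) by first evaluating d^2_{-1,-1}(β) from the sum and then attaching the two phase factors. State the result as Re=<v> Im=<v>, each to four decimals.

Re=0.4848 Im=0.0948

First d^2_{-1,-1}(β=2.108), then the phase factors e^{-i(-1)α} and e^{-i(-1)γ}:
Half-angle: c=0.494097, s=0.869407. N=√(1·6·1·6)=6.000000
Admissible k: 0..1 (factorial args all ≥0)
  k=0: (−1)^0·6.0000/(6)·0.4941^4·0.8694^0 = +0.059601
  k=1: (−1)^1·6.0000/(2)·0.4941^2·0.8694^2 = -0.553595
d^2_{-1,-1}(2.108) = +0.059601 -0.553595 = -0.493995
Phases: e^{-i·(-1)·1.0498}=+0.497745+0.867324i, e^{-i·(-1)·2.2848}=-0.654865+0.755746i ⇒ D=+0.484822+0.094754i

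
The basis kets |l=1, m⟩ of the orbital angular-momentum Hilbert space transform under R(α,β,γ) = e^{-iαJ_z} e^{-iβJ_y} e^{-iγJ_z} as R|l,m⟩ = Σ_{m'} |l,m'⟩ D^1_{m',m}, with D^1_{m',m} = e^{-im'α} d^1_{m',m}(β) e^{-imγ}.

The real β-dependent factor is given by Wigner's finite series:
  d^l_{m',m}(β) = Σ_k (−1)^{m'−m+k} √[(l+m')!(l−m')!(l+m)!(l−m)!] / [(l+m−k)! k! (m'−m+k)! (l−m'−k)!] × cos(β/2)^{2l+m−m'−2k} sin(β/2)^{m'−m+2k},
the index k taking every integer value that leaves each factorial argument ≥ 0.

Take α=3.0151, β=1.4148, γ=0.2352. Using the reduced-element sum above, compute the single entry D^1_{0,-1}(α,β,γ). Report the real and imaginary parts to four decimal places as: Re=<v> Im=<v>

D^1_{0,-1}(3.0151,1.4148,0.2352) = e^{-i·0·3.0151}·d^1_{0,-1}(1.4148)·e^{-i·-1·0.2352}. Compute d first:
With c≡cos(β/2)=0.760054 and s≡sin(β/2)=0.649860, N=[1·1·1·2]^{1/2}=1.414214
The bounds max(0,m−m')=0 and min(l+m,l−m')=0 give 1 term
  k=0: (−1)^1·1.4142/(1)·0.7601^1·0.6499^1 = -0.698521
d^1_{0,-1}(1.4148) = -0.698521
Phases: e^{-i·(0)·3.0151}=+1.000000+0.000000i, e^{-i·(-1)·0.2352}=+0.972468+0.233037i ⇒ D=-0.679289-0.162781i

Re=-0.6793 Im=-0.1628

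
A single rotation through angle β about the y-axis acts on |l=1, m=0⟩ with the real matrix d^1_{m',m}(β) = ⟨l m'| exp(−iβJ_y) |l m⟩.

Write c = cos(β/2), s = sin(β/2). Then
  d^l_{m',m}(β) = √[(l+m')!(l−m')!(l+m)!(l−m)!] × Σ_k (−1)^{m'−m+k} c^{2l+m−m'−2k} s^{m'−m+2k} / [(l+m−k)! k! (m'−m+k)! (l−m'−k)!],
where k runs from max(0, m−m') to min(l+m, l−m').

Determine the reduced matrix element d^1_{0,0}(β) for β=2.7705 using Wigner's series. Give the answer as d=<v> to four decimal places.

d=-0.9319

d^1_{0,0}(β=2.7705) via Wigner's sum:
With c≡cos(β/2)=0.184484 and s≡sin(β/2)=0.982836, N=[1·1·1·1]^{1/2}=1.000000
The bounds max(0,m−m')=0 and min(l+m,l−m')=1 give 2 terms
  k=0: (−1)^0·1.0000/(1)·0.1845^2·0.9828^0 = +0.034034
  k=1: (−1)^1·1.0000/(1)·0.1845^0·0.9828^2 = -0.965966
d^1_{0,0}(2.7705) = +0.034034 -0.965966 = -0.931932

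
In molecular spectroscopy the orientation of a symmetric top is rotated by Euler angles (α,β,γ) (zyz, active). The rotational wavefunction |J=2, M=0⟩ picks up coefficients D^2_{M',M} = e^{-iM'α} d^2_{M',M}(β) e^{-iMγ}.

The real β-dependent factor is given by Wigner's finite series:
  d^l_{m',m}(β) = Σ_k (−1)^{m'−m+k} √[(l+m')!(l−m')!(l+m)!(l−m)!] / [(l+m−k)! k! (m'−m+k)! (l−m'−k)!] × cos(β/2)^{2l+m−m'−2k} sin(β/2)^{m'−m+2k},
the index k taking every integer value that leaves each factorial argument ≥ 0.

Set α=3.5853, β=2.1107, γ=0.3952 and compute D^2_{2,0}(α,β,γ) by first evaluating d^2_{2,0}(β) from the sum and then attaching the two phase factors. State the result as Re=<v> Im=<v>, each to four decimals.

D^2_{2,0}(3.5853,2.1107,0.3952) = e^{-i·2·3.5853}·d^2_{2,0}(2.1107)·e^{-i·0·0.3952}. Compute d first:
Half-angle: c=0.492923, s=0.870073. N=√(24·1·2·2)=9.797959
k∈{0} keeps every argument non-negative
  k=0: (−1)^2·9.7980/(4)·0.4929^2·0.8701^2 = +0.450552
d^2_{2,0}(2.1107) = +0.450552
D = (+0.631419-0.775442i)·(+0.450552)·(+1.000000+0.000000i) = +0.284487-0.349377i

Re=0.2845 Im=-0.3494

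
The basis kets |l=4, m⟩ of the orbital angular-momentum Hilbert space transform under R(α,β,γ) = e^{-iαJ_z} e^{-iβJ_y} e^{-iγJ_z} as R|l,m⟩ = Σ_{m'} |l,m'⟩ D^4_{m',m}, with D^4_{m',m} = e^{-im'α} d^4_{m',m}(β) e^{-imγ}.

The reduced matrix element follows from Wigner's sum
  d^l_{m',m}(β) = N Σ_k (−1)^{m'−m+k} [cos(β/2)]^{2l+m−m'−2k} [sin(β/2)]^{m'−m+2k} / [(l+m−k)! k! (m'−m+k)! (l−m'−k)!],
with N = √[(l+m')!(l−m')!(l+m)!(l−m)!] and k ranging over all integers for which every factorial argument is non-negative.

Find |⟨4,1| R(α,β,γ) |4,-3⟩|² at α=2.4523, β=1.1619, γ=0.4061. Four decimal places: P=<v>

P=0.1888

First d^4_{1,-3}(β=1.1619), then the phase factors e^{-i(1)α} and e^{-i(-3)γ}:
c=cos(1.1619/2)=0.835942, s=sin(1.1619/2)=0.548818; N=√[120·6·1·5040]=1904.940944
The bounds max(0,m−m')=0 and min(l+m,l−m')=1 give 2 terms
  k=0: (−1)^4·1904.9409/(144)·0.8359^4·0.5488^4 = +0.586054
  k=1: (−1)^5·1904.9409/(240)·0.8359^2·0.5488^6 = -0.151563
d^4_{1,-3}(1.1619) = +0.586054 -0.151563 = +0.434490
|D^4_{1,-3}|² = |d^4_{1,-3}(β)|² = (+0.434490)² = 0.188782 (the z-rotation phases have unit modulus)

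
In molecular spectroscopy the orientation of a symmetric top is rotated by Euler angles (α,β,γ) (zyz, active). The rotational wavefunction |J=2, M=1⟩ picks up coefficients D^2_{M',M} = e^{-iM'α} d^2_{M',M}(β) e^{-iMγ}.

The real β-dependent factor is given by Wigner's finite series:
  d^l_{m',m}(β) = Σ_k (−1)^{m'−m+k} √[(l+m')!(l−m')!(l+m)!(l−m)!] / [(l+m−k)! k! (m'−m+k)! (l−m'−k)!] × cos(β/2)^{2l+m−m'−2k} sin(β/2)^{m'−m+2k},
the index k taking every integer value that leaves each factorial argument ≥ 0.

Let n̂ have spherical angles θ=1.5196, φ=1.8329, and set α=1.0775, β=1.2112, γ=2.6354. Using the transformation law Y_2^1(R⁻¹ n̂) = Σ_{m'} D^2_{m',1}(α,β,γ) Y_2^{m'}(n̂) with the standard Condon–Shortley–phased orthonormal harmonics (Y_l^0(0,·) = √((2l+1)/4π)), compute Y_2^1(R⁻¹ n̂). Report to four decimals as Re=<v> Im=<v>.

Re=-0.0810 Im=0.3776

Need the full column D^2_{m',1} for m'=−2..2 at α=1.0775, β=1.2112, γ=2.6354.
cos(β/2)=0.822161, sin(β/2)=0.569255
d^2_{-2,1}: single k=3 term ⇒ +0.303325;  D = +0.268992-0.140177i
d^2_{-1,1}: k∈[2..3] ⇒ +0.657127 -0.105010 = +0.552117;  D = +0.007120-0.552071i
d^2_{0,1}: k∈[1..2] ⇒ +0.774913 -0.371496 = +0.403417;  D = -0.352827-0.195597i
d^2_{1,1}: k∈[0..1] ⇒ +0.456906 -0.657127 = -0.200221;  D = +0.168425-0.108266i
d^2_{2,1}: single k=0 term ⇒ -0.632714;  D = -0.049309-0.630790i
Y_2^{m'}(θ=1.5196,φ=1.8329) and Σ D·Y over m':
  (+0.2690-0.1402i)·(-0.3335+0.1928i)  (+0.0071-0.5521i)·(-0.0102-0.0381i)  (-0.3528-0.1956i)·(-0.3129+0.0000i)  (+0.1684-0.1083i)·(+0.0102-0.0381i)  (-0.0493-0.6308i)·(-0.3335-0.1928i)
Y_2^1(R⁻¹ n̂) = -0.081005+0.377571i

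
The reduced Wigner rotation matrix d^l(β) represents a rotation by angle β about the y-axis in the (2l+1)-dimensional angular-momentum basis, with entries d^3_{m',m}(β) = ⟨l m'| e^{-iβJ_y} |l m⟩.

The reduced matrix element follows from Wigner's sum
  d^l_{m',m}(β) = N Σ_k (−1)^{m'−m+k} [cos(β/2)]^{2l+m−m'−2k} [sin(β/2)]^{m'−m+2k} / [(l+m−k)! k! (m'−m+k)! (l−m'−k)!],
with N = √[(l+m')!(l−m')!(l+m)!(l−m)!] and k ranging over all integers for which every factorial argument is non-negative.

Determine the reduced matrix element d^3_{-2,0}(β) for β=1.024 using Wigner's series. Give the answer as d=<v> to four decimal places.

d^3_{-2,0}(β=1.024) via Wigner's sum:
c=cos(1.024/2)=0.871766, s=sin(1.024/2)=0.489922; N=√[1·120·6·6]=65.726707
k: max(0,(0)−(-2))=2 … min(3+(0),3−(-2))=3
  k=2: (−1)^0·65.7267/(12)·0.8718^4·0.4899^2 = +0.759302
  k=3: (−1)^1·65.7267/(12)·0.8718^2·0.4899^4 = -0.239810
d^3_{-2,0}(1.024) = +0.759302 -0.239810 = +0.519492

d=0.5195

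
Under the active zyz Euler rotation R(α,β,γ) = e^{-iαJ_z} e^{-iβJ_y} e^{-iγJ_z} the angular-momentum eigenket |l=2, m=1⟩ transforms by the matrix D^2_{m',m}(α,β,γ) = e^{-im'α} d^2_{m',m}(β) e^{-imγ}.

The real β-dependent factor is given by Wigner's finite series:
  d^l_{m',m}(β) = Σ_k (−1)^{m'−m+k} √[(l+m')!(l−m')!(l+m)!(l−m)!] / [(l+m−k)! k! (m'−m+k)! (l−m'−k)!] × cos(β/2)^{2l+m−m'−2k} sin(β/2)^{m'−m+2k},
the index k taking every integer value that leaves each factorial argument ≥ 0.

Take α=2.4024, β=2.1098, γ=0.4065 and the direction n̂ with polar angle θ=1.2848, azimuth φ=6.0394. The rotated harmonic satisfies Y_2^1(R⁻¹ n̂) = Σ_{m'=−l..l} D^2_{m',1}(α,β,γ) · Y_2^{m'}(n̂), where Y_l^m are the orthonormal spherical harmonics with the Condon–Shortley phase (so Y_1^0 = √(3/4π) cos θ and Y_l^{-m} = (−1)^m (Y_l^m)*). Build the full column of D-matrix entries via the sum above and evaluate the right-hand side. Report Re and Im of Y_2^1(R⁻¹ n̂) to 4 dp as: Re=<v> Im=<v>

Need the full column D^2_{m',1} for m'=−2..2 at α=2.4024, β=2.1098, γ=0.4065.
cos(β/2)=0.493315, sin(β/2)=0.869851
d^2_{-2,1}: single k=3 term ⇒ +0.649364;  D = -0.200621-0.617596i
d^2_{-1,1}: k∈[2..3] ⇒ +0.552407 -0.572505 = -0.020098;  D = +0.008289-0.018309i
d^2_{0,1}: k∈[1..2] ⇒ +0.255795 -0.795306 = -0.539510;  D = -0.495546+0.213321i
d^2_{1,1}: k∈[0..1] ⇒ +0.059224 -0.552407 = -0.493183;  D = +0.466140+0.161068i
d^2_{2,1}: single k=0 term ⇒ -0.208856;  D = -0.099931-0.183397i
Y_2^{m'}(θ=1.2848,φ=6.0394) and Σ D·Y over m':
  (-0.2006-0.6176i)·(+0.3141+0.1666i)  (+0.0083-0.0183i)·(+0.2029+0.0505i)  (-0.4955+0.2133i)·(-0.2401+0.0000i)  (+0.4661+0.1611i)·(-0.2029+0.0505i)  (-0.0999-0.1834i)·(+0.3141-0.1666i)
Y_2^1(R⁻¹ n̂) = -0.003218-0.332034i

Re=-0.0032 Im=-0.3320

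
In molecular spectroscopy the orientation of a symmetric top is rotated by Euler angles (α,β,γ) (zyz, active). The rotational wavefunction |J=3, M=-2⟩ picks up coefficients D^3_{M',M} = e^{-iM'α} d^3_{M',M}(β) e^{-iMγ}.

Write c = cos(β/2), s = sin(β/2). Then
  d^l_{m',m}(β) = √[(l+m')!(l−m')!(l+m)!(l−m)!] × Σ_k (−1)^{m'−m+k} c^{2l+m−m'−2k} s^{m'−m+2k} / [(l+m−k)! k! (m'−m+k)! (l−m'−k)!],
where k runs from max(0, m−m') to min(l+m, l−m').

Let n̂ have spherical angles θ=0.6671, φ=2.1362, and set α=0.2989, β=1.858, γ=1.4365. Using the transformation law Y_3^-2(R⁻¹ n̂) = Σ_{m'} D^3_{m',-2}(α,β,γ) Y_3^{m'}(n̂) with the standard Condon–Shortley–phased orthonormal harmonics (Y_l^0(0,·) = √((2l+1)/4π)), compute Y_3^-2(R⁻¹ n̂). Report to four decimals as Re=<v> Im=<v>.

Need the full column D^3_{m',-2} for m'=−3..3 at α=0.2989, β=1.858, γ=1.4365.
cos(β/2)=0.598635, sin(β/2)=0.801022
d^3_{-3,-2}: single k=1 term ⇒ +0.150845;  D = -0.122055-0.088639i
d^3_{-2,-2}: k∈[0..1] ⇒ +0.046023 -0.412010 = -0.365987;  D = +0.346333+0.118321i
d^3_{-1,-2}: k∈[0..1] ⇒ -0.194740 +0.697348 = +0.502608;  D = -0.502377-0.015230i
d^3_{0,-2}: k∈[0..1] ⇒ +0.451334 -0.808095 = -0.356761;  D = +0.343969-0.094675i
d^3_{1,-2}: k∈[0..1] ⇒ -0.697348 +0.624286 = -0.073062;  D = +0.061610-0.039272i
d^3_{2,-2}: k∈[0..1] ⇒ +0.737686 -0.264159 = +0.473527;  D = -0.306647+0.360827i
d^3_{3,-2}: single k=0 term ⇒ -0.483570;  D = +0.190759-0.444354i
Y_3^{m'}(θ=0.6671,φ=2.1362) and Σ D·Y over m':
  (-0.1221-0.0886i)·(+0.0980-0.0124i)  (+0.3463+0.1183i)·(-0.1309+0.2781i)  (-0.5024-0.0152i)·(-0.2235-0.3522i)  (+0.3440-0.0947i)·(+0.0252+0.0000i)  (+0.0616-0.0393i)·(+0.2235-0.3522i)  (-0.3066+0.3608i)·(-0.1309-0.2781i)  (+0.1908-0.4444i)·(-0.0980-0.0124i)
Y_3^-2(R⁻¹ n̂) = +0.140491+0.300353i

Re=0.1405 Im=0.3004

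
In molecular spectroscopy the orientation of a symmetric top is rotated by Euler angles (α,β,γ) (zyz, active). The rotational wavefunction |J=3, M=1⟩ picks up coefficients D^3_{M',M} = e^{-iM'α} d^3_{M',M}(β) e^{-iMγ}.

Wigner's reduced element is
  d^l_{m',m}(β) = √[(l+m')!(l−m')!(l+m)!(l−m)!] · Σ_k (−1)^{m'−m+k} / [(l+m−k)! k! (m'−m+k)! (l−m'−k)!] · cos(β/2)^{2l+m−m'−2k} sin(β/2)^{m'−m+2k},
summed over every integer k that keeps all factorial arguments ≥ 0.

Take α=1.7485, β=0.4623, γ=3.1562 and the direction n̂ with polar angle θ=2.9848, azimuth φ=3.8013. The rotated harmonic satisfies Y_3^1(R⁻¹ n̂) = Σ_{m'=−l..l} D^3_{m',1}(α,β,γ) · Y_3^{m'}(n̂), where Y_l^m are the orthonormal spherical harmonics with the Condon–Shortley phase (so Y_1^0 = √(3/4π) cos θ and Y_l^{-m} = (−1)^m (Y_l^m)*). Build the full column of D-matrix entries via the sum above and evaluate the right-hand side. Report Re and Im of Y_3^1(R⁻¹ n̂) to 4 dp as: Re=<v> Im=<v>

Re=0.3904 Im=0.1373

Need the full column D^3_{m',1} for m'=−3..3 at α=1.7485, β=0.4623, γ=3.1562.
cos(β/2)=0.973404, sin(β/2)=0.229097
d^3_{-3,1}: single k=4 term ⇒ +0.010109;  D = -0.005010+0.008780i
d^3_{-2,1}: k∈[3..4] ⇒ +0.070140 -0.001943 = +0.068198;  D = +0.064275+0.022794i
d^3_{-1,1}: k∈[2..4] ⇒ +0.282724 -0.020881 +0.000145 = +0.261987;  D = +0.042540-0.258510i
d^3_{0,1}: k∈[1..3] ⇒ +0.693545 -0.115252 +0.002128 = +0.580421;  D = -0.580359+0.008478i
d^3_{1,1}: k∈[0..2] ⇒ +0.850663 -0.376965 +0.015661 = +0.489359;  D = +0.093530+0.480338i
d^3_{2,1}: k∈[0..1] ⇒ -0.633117 +0.070140 = -0.562977;  D = -0.524876+0.203589i
d^3_{3,1}: single k=0 term ⇒ +0.182497;  D = -0.095034-0.155801i
Y_3^{m'}(θ=2.9848,φ=3.8013) and Σ D·Y over m':
  (-0.0050+0.0088i)·(+0.0006+0.0015i)  (+0.0643+0.0228i)·(-0.0061+0.0238i)  (+0.0425-0.2585i)·(-0.1546+0.1199i)  (-0.5804+0.0085i)·(-0.6923+0.0000i)  (+0.0935+0.4803i)·(+0.1546+0.1199i)  (-0.5249+0.2036i)·(-0.0061-0.0238i)  (-0.0950-0.1558i)·(-0.0006+0.0015i)
Y_3^1(R⁻¹ n̂) = +0.390438+0.137326i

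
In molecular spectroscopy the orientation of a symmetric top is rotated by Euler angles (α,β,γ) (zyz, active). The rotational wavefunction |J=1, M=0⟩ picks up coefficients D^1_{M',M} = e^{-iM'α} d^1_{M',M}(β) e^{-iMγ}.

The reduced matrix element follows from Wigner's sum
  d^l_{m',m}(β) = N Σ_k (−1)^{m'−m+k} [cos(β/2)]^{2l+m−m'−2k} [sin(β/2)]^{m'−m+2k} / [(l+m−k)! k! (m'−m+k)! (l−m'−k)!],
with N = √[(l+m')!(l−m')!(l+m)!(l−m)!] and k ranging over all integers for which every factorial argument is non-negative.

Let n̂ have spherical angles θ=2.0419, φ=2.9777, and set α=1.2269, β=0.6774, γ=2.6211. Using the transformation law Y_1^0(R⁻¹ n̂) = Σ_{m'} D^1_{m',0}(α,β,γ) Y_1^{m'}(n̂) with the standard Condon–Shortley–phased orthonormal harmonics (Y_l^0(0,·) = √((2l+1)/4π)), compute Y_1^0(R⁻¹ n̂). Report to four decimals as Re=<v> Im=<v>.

Need the full column D^1_{m',0} for m'=−1..1 at α=1.2269, β=0.6774, γ=2.6211.
cos(β/2)=0.943187, sin(β/2)=0.332261
d^1_{-1,0}: single k=1 term ⇒ +0.443193;  D = +0.149426+0.417243i
d^1_{0,0}: k∈[0..1] ⇒ +0.889602 -0.110398 = +0.779205;  D = +0.779205+0.000000i
d^1_{1,0}: single k=0 term ⇒ -0.443193;  D = -0.149426+0.417243i
Y_1^{m'}(θ=2.0419,φ=2.9777) and Σ D·Y over m':
  (+0.1494+0.4172i)·(-0.3037-0.0502i)  (+0.7792+0.0000i)·(-0.2218+0.0000i)  (-0.1494+0.4172i)·(+0.3037-0.0502i)
Y_1^0(R⁻¹ n̂) = -0.221653+0.000000i

Re=-0.2217 Im=0.0000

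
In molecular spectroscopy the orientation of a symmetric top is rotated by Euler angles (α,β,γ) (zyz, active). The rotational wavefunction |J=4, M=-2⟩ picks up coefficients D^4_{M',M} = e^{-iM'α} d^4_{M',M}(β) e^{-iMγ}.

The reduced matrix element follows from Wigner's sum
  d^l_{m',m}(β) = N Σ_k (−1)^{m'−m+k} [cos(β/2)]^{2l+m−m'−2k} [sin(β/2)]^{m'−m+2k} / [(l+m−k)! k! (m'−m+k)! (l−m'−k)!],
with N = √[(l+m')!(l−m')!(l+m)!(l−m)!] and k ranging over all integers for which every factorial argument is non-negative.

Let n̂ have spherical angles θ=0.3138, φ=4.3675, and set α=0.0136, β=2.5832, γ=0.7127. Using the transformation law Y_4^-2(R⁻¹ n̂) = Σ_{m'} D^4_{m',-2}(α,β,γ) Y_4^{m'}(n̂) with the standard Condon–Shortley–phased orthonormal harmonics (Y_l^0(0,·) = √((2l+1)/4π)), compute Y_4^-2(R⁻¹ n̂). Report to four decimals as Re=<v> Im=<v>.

Need the full column D^4_{m',-2} for m'=−4..4 at α=0.0136, β=2.5832, γ=0.7127.
cos(β/2)=0.275583, sin(β/2)=0.961277
d^4_{-4,-2}: single k=2 term ⇒ +0.002142;  D = +0.000195+0.002133i
d^4_{-3,-2}: k∈[1..2] ⇒ +0.000434 -0.015849 = -0.015415;  D = -0.001609-0.015330i
d^4_{-2,-2}: k∈[0..2] ⇒ +0.000033 -0.004857 +0.073875 = +0.069051;  D = +0.008143+0.068569i
d^4_{-1,-2}: k∈[0..2] ⇒ -0.000492 +0.029951 -0.242950 = -0.213491;  D = -0.028056-0.211639i
d^4_{0,-2}: k∈[0..2] ⇒ +0.003840 -0.124594 +0.568484 = +0.447731;  D = +0.064869+0.443007i
d^4_{1,-2}: k∈[0..2] ⇒ -0.019968 +0.364425 -0.886808 = -0.542351;  D = -0.085869-0.535510i
d^4_{2,-2}: k∈[0..2] ⇒ +0.073875 -0.719082 +0.729104 = +0.083896;  D = +0.014408+0.082650i
d^4_{3,-2}: k∈[0..1] ⇒ -0.192835 +0.782091 = +0.589256;  D = +0.109084+0.579071i
d^4_{4,-2}: single k=0 term ⇒ +0.317085;  D = +0.062932+0.310778i
Y_4^{m'}(θ=0.3138,φ=4.3675) and Σ D·Y over m':
  (+0.0002+0.0021i)·(+0.0008+0.0039i)  (-0.0016-0.0153i)·(+0.0301-0.0179i)  (+0.0081+0.0686i)·(-0.1311-0.1082i)  (-0.0281-0.2116i)·(-0.1565+0.4357i)  (+0.0649+0.4430i)·(+0.4767+0.0000i)  (-0.0859-0.5355i)·(+0.1565+0.4357i)  (+0.0144+0.0826i)·(-0.1311+0.1082i)  (+0.1091+0.5791i)·(-0.0301-0.0179i)  (+0.0629+0.3108i)·(+0.0008-0.0039i)
Y_4^-2(R⁻¹ n̂) = +0.350941+0.071889i

Re=0.3509 Im=0.0719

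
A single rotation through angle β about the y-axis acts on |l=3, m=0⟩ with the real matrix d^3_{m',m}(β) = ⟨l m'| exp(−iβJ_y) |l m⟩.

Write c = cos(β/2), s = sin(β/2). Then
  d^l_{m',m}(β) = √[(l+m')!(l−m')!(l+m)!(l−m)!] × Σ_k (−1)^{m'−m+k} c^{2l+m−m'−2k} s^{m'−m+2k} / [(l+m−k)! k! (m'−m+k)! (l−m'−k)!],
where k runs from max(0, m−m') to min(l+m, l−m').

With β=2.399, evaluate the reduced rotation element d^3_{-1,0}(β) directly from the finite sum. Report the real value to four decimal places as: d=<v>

d^3_{-1,0}(β=2.399) via Wigner's sum:
c=cos(2.399/2)=0.362824, s=sin(2.399/2)=0.931858; N=√[2·24·6·6]=41.569219
Admissible k: 1..3 (factorial args all ≥0)
  k=1: (−1)^0·41.5692/(12)·0.3628^5·0.9319^1 = +0.020296
  k=2: (−1)^1·41.5692/(4)·0.3628^3·0.9319^3 = -0.401650
  k=3: (−1)^2·41.5692/(12)·0.3628^1·0.9319^5 = +0.883150
d^3_{-1,0}(2.399) = +0.020296 -0.401650 +0.883150 = +0.501796

d=0.5018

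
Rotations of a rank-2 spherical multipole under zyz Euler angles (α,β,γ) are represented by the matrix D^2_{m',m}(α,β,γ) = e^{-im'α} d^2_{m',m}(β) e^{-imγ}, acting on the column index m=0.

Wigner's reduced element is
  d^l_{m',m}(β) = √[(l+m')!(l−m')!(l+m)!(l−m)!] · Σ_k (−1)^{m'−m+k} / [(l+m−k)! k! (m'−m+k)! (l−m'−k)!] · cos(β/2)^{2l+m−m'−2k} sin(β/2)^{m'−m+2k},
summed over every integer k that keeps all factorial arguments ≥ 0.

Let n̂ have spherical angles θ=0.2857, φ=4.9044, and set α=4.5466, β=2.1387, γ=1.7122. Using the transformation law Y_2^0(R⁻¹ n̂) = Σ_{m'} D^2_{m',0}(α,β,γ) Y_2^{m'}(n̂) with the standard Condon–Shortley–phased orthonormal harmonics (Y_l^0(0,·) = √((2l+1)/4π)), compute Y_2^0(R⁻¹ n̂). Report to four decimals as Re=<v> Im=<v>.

Need the full column D^2_{m',0} for m'=−2..2 at α=4.5466, β=2.1387, γ=1.7122.
cos(β/2)=0.480694, sin(β/2)=0.876888
d^2_{-2,0}: single k=2 term ⇒ +0.435213;  D = -0.411507+0.141677i
d^2_{-1,0}: k∈[1..2] ⇒ +0.238576 -0.793921 = -0.555345;  D = +0.091649+0.547730i
d^2_{0,0}: k∈[0..2] ⇒ +0.053392 -0.710700 +0.591258 = -0.066050;  D = -0.066050+0.000000i
d^2_{1,0}: k∈[0..1] ⇒ -0.238576 +0.793921 = +0.555345;  D = -0.091649+0.547730i
d^2_{2,0}: single k=0 term ⇒ +0.435213;  D = -0.411507-0.141677i
Y_2^{m'}(θ=0.2857,φ=4.9044) and Σ D·Y over m':
  (-0.4115+0.1417i)·(-0.0284+0.0115i)  (+0.0916+0.5477i)·(+0.0399+0.2051i)  (-0.0661+0.0000i)·(+0.5556+0.0000i)  (-0.0916+0.5477i)·(-0.0399+0.2051i)  (-0.4115-0.1417i)·(-0.0284-0.0115i)
Y_2^0(R⁻¹ n̂) = -0.233875+0.000000i

Re=-0.2339 Im=0.0000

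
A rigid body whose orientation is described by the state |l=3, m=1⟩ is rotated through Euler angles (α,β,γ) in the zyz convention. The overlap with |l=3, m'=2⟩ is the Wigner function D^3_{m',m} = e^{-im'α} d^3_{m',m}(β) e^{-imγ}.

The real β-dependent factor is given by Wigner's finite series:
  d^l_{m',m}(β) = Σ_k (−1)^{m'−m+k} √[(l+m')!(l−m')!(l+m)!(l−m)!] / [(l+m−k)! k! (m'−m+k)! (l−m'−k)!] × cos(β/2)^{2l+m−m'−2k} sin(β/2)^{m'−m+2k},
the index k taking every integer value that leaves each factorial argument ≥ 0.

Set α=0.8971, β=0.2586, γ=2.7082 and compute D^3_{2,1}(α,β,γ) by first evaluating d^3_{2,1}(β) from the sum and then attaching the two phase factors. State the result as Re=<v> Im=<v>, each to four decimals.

Re=0.0787 Im=-0.3695

First d^3_{2,1}(β=0.2586), then the phase factors e^{-i(2)α} and e^{-i(1)γ}:
With c≡cos(β/2)=0.991652 and s≡sin(β/2)=0.128940, N=[120·1·24·2]^{1/2}=75.894664
The bounds max(0,m−m')=0 and min(l+m,l−m')=1 give 2 terms
  k=0: (−1)^1·75.8947/(24)·0.9917^5·0.1289^1 = -0.391007
  k=1: (−1)^2·75.8947/(12)·0.9917^3·0.1289^3 = +0.013221
d^3_{2,1}(0.2586) = -0.391007 +0.013221 = -0.377786
D = (-0.221550-0.975149i)·(-0.377786)·(-0.907546-0.419952i) = +0.078749-0.369487i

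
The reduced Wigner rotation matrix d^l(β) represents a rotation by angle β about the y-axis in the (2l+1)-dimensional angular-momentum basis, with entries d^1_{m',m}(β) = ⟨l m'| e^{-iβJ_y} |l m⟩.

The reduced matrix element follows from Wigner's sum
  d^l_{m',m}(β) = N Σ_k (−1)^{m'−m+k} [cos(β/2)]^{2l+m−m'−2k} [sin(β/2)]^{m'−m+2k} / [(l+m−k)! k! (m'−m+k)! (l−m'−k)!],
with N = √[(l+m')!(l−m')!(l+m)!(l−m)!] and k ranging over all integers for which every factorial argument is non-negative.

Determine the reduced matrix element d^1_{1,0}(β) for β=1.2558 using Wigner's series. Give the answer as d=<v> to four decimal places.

d^1_{1,0}(β=1.2558) via Wigner's sum:
c=cos(1.2558/2)=0.809263, s=sin(1.2558/2)=0.587447; N=√[2·1·1·1]=1.414214
Admissible k: 0..0 (factorial args all ≥0)
  k=0: (−1)^1·1.4142/(1)·0.8093^1·0.5874^1 = -0.672315
d^1_{1,0}(1.2558) = -0.672315

d=-0.6723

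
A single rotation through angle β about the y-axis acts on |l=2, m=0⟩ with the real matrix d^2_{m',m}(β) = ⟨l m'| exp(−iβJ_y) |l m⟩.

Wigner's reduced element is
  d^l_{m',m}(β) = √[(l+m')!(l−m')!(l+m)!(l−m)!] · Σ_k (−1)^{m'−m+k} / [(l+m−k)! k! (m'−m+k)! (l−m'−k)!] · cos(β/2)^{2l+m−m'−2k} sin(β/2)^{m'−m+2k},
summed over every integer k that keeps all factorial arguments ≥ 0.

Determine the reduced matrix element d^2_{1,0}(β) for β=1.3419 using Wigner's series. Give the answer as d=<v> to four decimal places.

d=-0.2706

d^2_{1,0}(β=1.3419) via Wigner's sum:
c=cos(1.3419/2)=0.783231, s=sin(1.3419/2)=0.621730; N=√[6·1·2·2]=4.898979
k∈{0,1} keeps every argument non-negative
  k=0: (−1)^1·4.8990/(2)·0.7832^3·0.6217^1 = -0.731725
  k=1: (−1)^2·4.8990/(2)·0.7832^1·0.6217^3 = +0.461075
d^2_{1,0}(1.3419) = -0.731725 +0.461075 = -0.270650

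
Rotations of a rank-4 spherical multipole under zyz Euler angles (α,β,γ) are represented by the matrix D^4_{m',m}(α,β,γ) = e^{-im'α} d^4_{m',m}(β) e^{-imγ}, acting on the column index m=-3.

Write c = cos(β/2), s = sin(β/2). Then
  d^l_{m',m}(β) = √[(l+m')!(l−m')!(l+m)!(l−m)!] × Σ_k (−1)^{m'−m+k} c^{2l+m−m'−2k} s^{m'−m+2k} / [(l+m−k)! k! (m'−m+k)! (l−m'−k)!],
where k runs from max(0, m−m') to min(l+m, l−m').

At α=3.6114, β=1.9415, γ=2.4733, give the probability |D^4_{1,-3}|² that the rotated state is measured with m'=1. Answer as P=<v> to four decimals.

P=0.0309

First d^4_{1,-3}(β=1.9415), then the phase factors e^{-i(1)α} and e^{-i(-3)γ}:
With c≡cos(β/2)=0.564681 and s≡sin(β/2)=0.825309, N=[120·6·1·5040]^{1/2}=1904.940944
k: max(0,(-3)−(1))=0 … min(4+(-3),4−(1))=1
  k=0: (−1)^4·1904.9409/(144)·0.5647^4·0.8253^4 = +0.624019
  k=1: (−1)^5·1904.9409/(240)·0.5647^2·0.8253^6 = -0.799792
d^4_{1,-3}(1.9415) = +0.624019 -0.799792 = -0.175773
|D^4_{1,-3}|² = |d^4_{1,-3}(β)|² = (-0.175773)² = 0.030896 (the z-rotation phases have unit modulus)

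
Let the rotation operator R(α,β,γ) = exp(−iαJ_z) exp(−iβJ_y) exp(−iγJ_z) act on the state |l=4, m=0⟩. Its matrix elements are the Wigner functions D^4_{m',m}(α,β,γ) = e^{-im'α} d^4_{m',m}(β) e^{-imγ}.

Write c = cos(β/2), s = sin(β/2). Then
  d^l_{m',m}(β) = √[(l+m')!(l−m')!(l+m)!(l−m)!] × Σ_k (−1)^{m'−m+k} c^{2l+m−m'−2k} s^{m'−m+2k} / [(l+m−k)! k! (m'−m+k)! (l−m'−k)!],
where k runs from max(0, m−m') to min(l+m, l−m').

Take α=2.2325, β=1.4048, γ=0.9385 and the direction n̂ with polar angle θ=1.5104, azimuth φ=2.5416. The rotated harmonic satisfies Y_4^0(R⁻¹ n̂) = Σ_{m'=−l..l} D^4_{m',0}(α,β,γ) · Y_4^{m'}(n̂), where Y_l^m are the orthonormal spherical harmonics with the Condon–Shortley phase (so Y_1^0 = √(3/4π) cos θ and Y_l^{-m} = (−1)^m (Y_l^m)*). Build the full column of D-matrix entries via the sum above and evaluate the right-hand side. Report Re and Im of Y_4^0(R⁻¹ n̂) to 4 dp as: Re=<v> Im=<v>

Re=0.4542 Im=0.0000

Need the full column D^4_{m',0} for m'=−4..4 at α=2.2325, β=1.4048, γ=0.9385.
cos(β/2)=0.763294, sin(β/2)=0.646051
d^4_{-4,0}: single k=4 term ⇒ +0.494749;  D = -0.435415+0.234925i
d^4_{-3,0}: k∈[3..4] ⇒ +0.826655 -0.592209 = +0.234446;  D = +0.214610+0.094379i
d^4_{-2,0}: k∈[2..4] ⇒ +0.783080 -1.495979 +0.401890 = -0.311009;  D = +0.076158+0.301540i
d^4_{-1,0}: k∈[1..4] ⇒ +0.436139 -1.874677 +1.343003 -0.160353 = -0.255888;  D = +0.157233-0.201882i
d^4_{0,0}: k∈[0..4] ⇒ +0.115222 -1.320702 +2.128815 -0.677807 +0.030348 = +0.275876;  D = +0.275876+0.000000i
d^4_{1,0}: k∈[0..3] ⇒ -0.436139 +1.874677 -1.343003 +0.160353 = +0.255888;  D = -0.157233-0.201882i
d^4_{2,0}: k∈[0..2] ⇒ +0.783080 -1.495979 +0.401890 = -0.311009;  D = +0.076158-0.301540i
d^4_{3,0}: k∈[0..1] ⇒ -0.826655 +0.592209 = -0.234446;  D = -0.214610+0.094379i
d^4_{4,0}: single k=0 term ⇒ +0.494749;  D = -0.435415-0.234925i
Y_4^{m'}(θ=1.5104,φ=2.5416) and Σ D·Y over m':
  (-0.4354+0.2349i)·(-0.3239+0.2967i)  (+0.2146+0.0944i)·(+0.0171-0.0732i)  (+0.0762+0.3015i)·(-0.1177-0.3027i)  (+0.1572-0.2019i)·(+0.0700+0.0479i)  (+0.2759+0.0000i)·(+0.3058+0.0000i)  (-0.1572-0.2019i)·(-0.0700+0.0479i)  (+0.0762-0.3015i)·(-0.1177+0.3027i)  (-0.2146+0.0944i)·(-0.0171-0.0732i)  (-0.4354-0.2349i)·(-0.3239-0.2967i)
Y_4^0(R⁻¹ n̂) = +0.454158+0.000000i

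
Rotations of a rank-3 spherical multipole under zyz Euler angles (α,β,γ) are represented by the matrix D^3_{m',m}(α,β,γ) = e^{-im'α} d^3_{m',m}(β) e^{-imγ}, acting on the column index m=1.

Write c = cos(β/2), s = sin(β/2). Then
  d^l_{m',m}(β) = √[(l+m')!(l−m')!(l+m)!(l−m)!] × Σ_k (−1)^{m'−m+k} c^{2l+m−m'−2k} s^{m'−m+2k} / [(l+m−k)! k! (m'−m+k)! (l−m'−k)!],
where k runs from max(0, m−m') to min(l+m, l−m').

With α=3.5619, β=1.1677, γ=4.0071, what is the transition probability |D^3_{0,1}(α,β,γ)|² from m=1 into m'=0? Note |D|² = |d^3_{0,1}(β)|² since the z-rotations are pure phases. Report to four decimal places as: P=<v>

Split into d^3_{0,1}(β=1.1677) × two z-phases.
With c≡cos(β/2)=0.834347 and s≡sin(β/2)=0.551240, N=[6·6·24·2]^{1/2}=41.569219
k∈{1,2,3} keeps every argument non-negative
  k=1: (−1)^0·41.5692/(12)·0.8343^5·0.5512^1 = +0.772083
  k=2: (−1)^1·41.5692/(4)·0.8343^3·0.5512^3 = -1.011053
  k=3: (−1)^2·41.5692/(12)·0.8343^1·0.5512^5 = +0.147110
d^3_{0,1}(1.1677) = +0.772083 -1.011053 +0.147110 = -0.091861
|D^3_{0,1}|² = |d^3_{0,1}(β)|² = (-0.091861)² = 0.008438 (the z-rotation phases have unit modulus)

P=0.0084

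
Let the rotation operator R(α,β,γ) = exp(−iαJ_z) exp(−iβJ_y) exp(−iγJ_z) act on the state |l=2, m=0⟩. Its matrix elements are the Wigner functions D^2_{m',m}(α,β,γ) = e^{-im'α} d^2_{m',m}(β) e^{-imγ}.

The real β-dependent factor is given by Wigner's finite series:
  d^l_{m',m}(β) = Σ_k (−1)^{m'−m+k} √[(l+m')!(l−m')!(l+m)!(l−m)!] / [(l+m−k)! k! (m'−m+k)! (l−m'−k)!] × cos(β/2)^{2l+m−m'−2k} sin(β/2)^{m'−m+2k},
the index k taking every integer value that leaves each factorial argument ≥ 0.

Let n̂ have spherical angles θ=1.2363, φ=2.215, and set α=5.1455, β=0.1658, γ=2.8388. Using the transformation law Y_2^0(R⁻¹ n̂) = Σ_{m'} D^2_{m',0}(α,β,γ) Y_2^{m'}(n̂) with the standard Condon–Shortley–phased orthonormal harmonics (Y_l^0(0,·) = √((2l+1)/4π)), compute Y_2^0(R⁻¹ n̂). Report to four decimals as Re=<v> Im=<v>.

Need the full column D^2_{m',0} for m'=−2..2 at α=5.1455, β=0.1658, γ=2.8388.
cos(β/2)=0.996566, sin(β/2)=0.082805
d^2_{-2,0}: single k=2 term ⇒ +0.016680;  D = -0.010804-0.012708i
d^2_{-1,0}: k∈[1..2] ⇒ +0.200748 -0.001386 = +0.199362;  D = +0.083671-0.180954i
d^2_{0,0}: k∈[0..2] ⇒ +0.986334 -0.027239 +0.000047 = +0.959142;  D = +0.959142+0.000000i
d^2_{1,0}: k∈[0..1] ⇒ -0.200748 +0.001386 = -0.199362;  D = -0.083671-0.180954i
d^2_{2,0}: single k=0 term ⇒ +0.016680;  D = -0.010804+0.012708i
Y_2^{m'}(θ=1.2363,φ=2.215) and Σ D·Y over m':
  (-0.0108-0.0127i)·(-0.0960+0.3310i)  (+0.0837-0.1810i)·(-0.1439-0.1916i)  (+0.9591+0.0000i)·(-0.2134+0.0000i)  (-0.0837-0.1810i)·(+0.1439-0.1916i)  (-0.0108+0.0127i)·(-0.0960-0.3310i)
Y_2^0(R⁻¹ n̂) = -0.287609-0.000000i

Re=-0.2876 Im=0.0000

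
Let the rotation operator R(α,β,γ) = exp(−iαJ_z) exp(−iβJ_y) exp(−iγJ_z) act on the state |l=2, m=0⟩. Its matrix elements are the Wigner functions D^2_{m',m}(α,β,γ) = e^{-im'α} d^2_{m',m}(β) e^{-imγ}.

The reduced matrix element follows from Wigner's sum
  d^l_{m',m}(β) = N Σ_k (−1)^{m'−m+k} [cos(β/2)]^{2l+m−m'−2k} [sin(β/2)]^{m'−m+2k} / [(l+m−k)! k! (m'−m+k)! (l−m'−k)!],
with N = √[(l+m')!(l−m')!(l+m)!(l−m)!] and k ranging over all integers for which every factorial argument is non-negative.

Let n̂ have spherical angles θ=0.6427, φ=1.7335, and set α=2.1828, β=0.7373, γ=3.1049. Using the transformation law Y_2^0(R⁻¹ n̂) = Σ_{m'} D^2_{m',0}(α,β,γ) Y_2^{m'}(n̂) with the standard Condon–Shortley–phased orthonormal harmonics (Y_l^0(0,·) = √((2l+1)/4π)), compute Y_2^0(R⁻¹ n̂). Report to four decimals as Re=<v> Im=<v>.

Need the full column D^2_{m',0} for m'=−2..2 at α=2.1828, β=0.7373, γ=3.1049.
cos(β/2)=0.932815, sin(β/2)=0.360356
d^2_{-2,0}: single k=2 term ⇒ +0.276778;  D = -0.094071-0.260301i
d^2_{-1,0}: k∈[1..2] ⇒ +0.716463 -0.106922 = +0.609541;  D = -0.350187+0.498909i
d^2_{0,0}: k∈[0..2] ⇒ +0.757149 -0.451976 +0.016863 = +0.322036;  D = +0.322036+0.000000i
d^2_{1,0}: k∈[0..1] ⇒ -0.716463 +0.106922 = -0.609541;  D = +0.350187+0.498909i
d^2_{2,0}: single k=0 term ⇒ +0.276778;  D = -0.094071+0.260301i
Y_2^{m'}(θ=0.6427,φ=1.7335) and Σ D·Y over m':
  (-0.0941-0.2603i)·(-0.1315+0.0444i)  (-0.3502+0.4989i)·(-0.0600-0.3658i)  (+0.3220+0.0000i)·(+0.2909+0.0000i)  (+0.3502+0.4989i)·(+0.0600-0.3658i)  (-0.0941+0.2603i)·(-0.1315-0.0444i)
Y_2^0(R⁻¹ n̂) = +0.548514+0.000000i

Re=0.5485 Im=0.0000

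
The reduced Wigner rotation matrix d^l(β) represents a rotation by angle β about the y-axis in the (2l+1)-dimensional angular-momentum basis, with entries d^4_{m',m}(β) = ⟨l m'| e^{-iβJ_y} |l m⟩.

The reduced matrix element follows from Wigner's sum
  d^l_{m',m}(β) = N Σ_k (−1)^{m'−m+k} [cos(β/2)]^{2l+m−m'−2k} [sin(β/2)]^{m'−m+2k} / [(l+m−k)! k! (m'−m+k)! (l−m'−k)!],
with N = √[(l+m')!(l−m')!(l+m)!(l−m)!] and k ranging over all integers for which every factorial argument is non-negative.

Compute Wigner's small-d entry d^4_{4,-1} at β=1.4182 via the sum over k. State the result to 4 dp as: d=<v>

d^4_{4,-1}(β=1.4182) via Wigner's sum:
Half-angle: c=0.758948, s=0.651151. N=√(40320·1·6·120)=5387.986637
The bounds max(0,m−m')=0 and min(l+m,l−m')=0 give 1 term
  k=0: (−1)^5·5387.9866/(720)·0.7589^3·0.6512^5 = -0.382947
d^4_{4,-1}(1.4182) = -0.382947

d=-0.3829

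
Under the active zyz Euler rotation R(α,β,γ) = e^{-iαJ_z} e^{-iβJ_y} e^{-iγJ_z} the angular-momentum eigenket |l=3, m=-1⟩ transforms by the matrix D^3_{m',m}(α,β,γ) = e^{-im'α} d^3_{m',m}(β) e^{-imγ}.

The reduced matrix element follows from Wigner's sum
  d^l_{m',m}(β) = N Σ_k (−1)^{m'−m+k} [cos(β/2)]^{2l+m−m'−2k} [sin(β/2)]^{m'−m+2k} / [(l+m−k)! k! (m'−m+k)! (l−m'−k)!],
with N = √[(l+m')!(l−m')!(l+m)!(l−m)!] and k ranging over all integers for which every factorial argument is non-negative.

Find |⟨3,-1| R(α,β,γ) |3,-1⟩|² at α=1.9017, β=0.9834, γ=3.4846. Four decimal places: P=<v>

First d^3_{-1,-1}(β=0.9834), then the phase factors e^{-i(-1)α} and e^{-i(-1)γ}:
Half-angle: c=0.881532, s=0.472125. N=√(2·24·2·24)=48.000000
k: max(0,(-1)−(-1))=0 … min(3+(-1),3−(-1))=2
  k=0: (−1)^0·48.0000/(48)·0.8815^6·0.4721^0 = +0.469275
  k=1: (−1)^1·48.0000/(6)·0.8815^4·0.4721^2 = -1.076851
  k=2: (−1)^2·48.0000/(8)·0.8815^2·0.4721^4 = +0.231662
d^3_{-1,-1}(0.9834) = +0.469275 -1.076851 +0.231662 = -0.375914
|D^3_{-1,-1}|² = |d^3_{-1,-1}(β)|² = (-0.375914)² = 0.141311 (the z-rotation phases have unit modulus)

P=0.1413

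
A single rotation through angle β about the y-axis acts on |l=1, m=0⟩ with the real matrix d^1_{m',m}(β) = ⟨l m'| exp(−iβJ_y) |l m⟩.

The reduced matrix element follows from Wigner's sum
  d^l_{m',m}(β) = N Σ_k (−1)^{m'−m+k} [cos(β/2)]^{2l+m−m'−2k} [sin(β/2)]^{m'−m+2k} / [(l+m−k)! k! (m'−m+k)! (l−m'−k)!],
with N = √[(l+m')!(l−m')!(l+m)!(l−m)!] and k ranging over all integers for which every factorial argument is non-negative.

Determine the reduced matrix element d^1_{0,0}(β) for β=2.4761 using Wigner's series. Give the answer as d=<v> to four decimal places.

d^1_{0,0}(β=2.4761) via Wigner's sum:
With c≡cos(β/2)=0.326640 and s≡sin(β/2)=0.945149, N=[1·1·1·1]^{1/2}=1.000000
k: max(0,(0)−(0))=0 … min(1+(0),1−(0))=1
  k=0: (−1)^0·1.0000/(1)·0.3266^2·0.9451^0 = +0.106694
  k=1: (−1)^1·1.0000/(1)·0.3266^0·0.9451^2 = -0.893306
d^1_{0,0}(2.4761) = +0.106694 -0.893306 = -0.786613

d=-0.7866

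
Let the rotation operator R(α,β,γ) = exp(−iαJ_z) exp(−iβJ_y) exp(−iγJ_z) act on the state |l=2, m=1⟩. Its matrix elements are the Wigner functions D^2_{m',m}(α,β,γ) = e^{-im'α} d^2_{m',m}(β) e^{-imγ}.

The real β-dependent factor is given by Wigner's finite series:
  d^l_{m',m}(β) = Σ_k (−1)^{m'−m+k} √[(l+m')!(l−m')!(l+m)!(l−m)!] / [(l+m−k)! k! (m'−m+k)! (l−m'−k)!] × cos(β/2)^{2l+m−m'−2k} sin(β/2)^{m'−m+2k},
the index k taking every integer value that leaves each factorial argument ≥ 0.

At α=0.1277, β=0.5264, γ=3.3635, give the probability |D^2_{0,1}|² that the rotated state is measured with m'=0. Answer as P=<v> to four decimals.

First d^2_{0,1}(β=0.5264), then the phase factors e^{-i(0)α} and e^{-i(1)γ}:
With c≡cos(β/2)=0.965562 and s≡sin(β/2)=0.260172, N=[2·2·6·1]^{1/2}=4.898979
k: max(0,(1)−(0))=1 … min(2+(1),2−(0))=2
  k=1: (−1)^0·4.8990/(2)·0.9656^3·0.2602^1 = +0.573689
  k=2: (−1)^1·4.8990/(2)·0.9656^1·0.2602^3 = -0.041652
d^2_{0,1}(0.5264) = +0.573689 -0.041652 = +0.532037
|D^2_{0,1}|² = |d^2_{0,1}(β)|² = (+0.532037)² = 0.283064 (the z-rotation phases have unit modulus)

P=0.2831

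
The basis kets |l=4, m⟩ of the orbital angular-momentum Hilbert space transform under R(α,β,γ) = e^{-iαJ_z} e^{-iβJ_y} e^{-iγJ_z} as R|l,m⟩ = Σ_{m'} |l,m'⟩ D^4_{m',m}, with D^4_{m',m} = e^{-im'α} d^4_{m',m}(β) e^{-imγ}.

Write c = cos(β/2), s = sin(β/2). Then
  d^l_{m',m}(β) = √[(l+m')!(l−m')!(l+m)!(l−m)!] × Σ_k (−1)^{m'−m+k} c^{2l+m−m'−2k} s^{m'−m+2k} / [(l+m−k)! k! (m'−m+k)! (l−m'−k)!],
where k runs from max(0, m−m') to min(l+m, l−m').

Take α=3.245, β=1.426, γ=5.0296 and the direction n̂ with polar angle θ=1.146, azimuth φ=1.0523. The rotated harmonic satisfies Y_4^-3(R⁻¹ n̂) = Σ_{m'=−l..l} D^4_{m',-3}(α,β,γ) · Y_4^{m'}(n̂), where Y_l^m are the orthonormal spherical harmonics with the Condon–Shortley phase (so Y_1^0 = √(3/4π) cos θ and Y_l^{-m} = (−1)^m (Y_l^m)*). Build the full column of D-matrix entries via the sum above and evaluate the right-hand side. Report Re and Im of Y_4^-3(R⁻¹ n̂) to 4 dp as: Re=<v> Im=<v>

Need the full column D^4_{m',-3} for m'=−4..4 at α=3.245, β=1.426, γ=5.0296.
cos(β/2)=0.756403, sin(β/2)=0.654106
d^4_{-4,-3}: single k=1 term ⇒ +0.262099;  D = -0.256583+0.053492i
d^4_{-3,-3}: k∈[0..1] ⇒ +0.107158 -0.560936 = -0.453778;  D = -0.432294+0.137971i
d^4_{-2,-3}: k∈[0..1] ⇒ -0.346725 +0.777850 = +0.431125;  D = -0.394989+0.172779i
d^4_{-1,-3}: k∈[0..1] ⇒ +0.636042 -0.792728 = -0.156686;  D = -0.136304+0.077276i
d^4_{0,-3}: k∈[0..1] ⇒ -0.819925 +0.613146 = -0.206779;  D = +0.168394-0.120005i
d^4_{1,-3}: k∈[0..1] ⇒ +0.792728 -0.355685 = +0.437043;  D = +0.327830-0.289023i
d^4_{2,-3}: k∈[0..1] ⇒ -0.581682 +0.144995 = -0.436686;  D = +0.296003-0.321057i
d^4_{3,-3}: k∈[0..1] ⇒ +0.313684 -0.033511 = +0.280174;  D = +0.167635-0.224490i
d^4_{4,-3}: single k=0 term ⇒ -0.109606;  D = +0.056165-0.094122i
Y_4^{m'}(θ=1.146,φ=1.0523) and Σ D·Y over m':
  (-0.2566+0.0535i)·(-0.1471+0.2672i)  (-0.4323+0.1380i)·(-0.3901+0.0060i)  (-0.3950+0.1728i)·(-0.0267-0.0452i)  (-0.1363+0.0773i)·(-0.1594+0.2794i)  (+0.1684-0.1200i)·(-0.1149+0.0000i)  (+0.3278-0.2890i)·(+0.1594+0.2794i)  (+0.2960-0.3211i)·(-0.0267+0.0452i)  (+0.1676-0.2245i)·(+0.3901+0.0060i)  (+0.0562-0.0941i)·(-0.1471-0.2672i)
Y_4^-3(R⁻¹ n̂) = +0.363385-0.176486i

Re=0.3634 Im=-0.1765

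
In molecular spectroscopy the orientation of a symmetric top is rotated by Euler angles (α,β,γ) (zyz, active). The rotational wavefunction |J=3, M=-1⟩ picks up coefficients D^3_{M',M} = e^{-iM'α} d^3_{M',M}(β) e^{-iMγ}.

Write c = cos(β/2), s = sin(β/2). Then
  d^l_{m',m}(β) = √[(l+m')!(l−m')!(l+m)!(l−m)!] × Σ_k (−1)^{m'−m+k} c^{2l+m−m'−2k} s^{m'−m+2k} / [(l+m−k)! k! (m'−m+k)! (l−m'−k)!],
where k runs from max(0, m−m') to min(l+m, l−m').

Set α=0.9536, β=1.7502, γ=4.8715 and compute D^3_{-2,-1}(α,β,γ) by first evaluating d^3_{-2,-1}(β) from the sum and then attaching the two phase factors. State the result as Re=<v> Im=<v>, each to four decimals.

D^3_{-2,-1}(0.9536,1.7502,4.8715) = e^{-i·-2·0.9536}·d^3_{-2,-1}(1.7502)·e^{-i·-1·4.8715}. Compute d first:
c=cos(1.7502/2)=0.640920, s=sin(1.7502/2)=0.767608; N=√[1·120·2·24]=75.894664
The bounds max(0,m−m')=1 and min(l+m,l−m')=2 give 2 terms
  k=1: (−1)^0·75.8947/(24)·0.6409^5·0.7676^1 = +0.262518
  k=2: (−1)^1·75.8947/(12)·0.6409^3·0.7676^3 = -0.753112
d^3_{-2,-1}(1.7502) = +0.262518 -0.753112 = -0.490594
D = (-0.330094+0.943948i)·(-0.490594)·(+0.158441-0.987369i) = -0.431587-0.233270i

Re=-0.4316 Im=-0.2333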